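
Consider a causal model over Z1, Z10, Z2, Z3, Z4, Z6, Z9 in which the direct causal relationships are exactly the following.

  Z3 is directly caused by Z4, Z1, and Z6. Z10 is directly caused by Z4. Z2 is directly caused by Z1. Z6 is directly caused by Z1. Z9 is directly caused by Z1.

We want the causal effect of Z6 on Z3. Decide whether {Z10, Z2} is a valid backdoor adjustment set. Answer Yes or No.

Backdoor paths from Z6 to Z3 (paths whose first edge points into Z6):
  P1: Z6 <- Z1 -> Z3
Condition 1 (no descendant of Z6 in the set): holds — descendants of Z6 are {Z3}; none are in {Z10, Z2}.
Condition 2 (every backdoor path blocked by {Z10, Z2}):
  P1: open — no interior node is in the conditioning set.
{Z10, Z2} does not satisfy the backdoor criterion.

No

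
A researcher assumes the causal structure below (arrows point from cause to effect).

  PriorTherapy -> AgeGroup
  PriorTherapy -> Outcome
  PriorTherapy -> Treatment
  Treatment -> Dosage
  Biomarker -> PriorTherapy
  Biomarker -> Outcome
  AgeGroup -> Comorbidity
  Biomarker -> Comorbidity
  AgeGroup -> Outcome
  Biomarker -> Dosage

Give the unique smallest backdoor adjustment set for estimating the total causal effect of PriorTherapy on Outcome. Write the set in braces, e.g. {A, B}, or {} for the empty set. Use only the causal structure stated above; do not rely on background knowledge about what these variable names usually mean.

{Biomarker}

Variables eligible for adjustment (non-descendants of PriorTherapy, excluding PriorTherapy and Outcome): {Biomarker}.
Backdoor paths from PriorTherapy to Outcome:
  P1: PriorTherapy <- Biomarker -> Comorbidity <- AgeGroup -> Outcome
  P2: PriorTherapy <- Biomarker -> Outcome
The empty set is not sufficient: P2 (PriorTherapy <- Biomarker -> Outcome) has no collider blocking it and no conditioned non-collider, so it is open.
Try {Biomarker}:
  P1: blocked at fork node Biomarker ∈ conditioning set.
  P2: blocked at fork node Biomarker ∈ conditioning set.
{Biomarker} contains no descendant of PriorTherapy and blocks every backdoor path.
{Biomarker} is the unique smallest valid adjustment set.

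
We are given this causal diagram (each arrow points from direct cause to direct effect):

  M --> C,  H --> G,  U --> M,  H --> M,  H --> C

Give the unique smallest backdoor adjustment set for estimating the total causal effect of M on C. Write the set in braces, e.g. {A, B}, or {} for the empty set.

Variables eligible for adjustment (non-descendants of M, excluding M and C): {G, H, U}.
Backdoor paths from M to C:
  P1: M <- H -> C
The empty set is not sufficient: P1 (M <- H -> C) has no collider blocking it and no conditioned non-collider, so it is open.
Try {H}:
  P1: blocked at fork node H ∈ conditioning set.
{H} contains no descendant of M and blocks every backdoor path.
No other singleton works — e.g. {G} leaves P1 open — so {H} is the unique smallest valid adjustment set.

{H}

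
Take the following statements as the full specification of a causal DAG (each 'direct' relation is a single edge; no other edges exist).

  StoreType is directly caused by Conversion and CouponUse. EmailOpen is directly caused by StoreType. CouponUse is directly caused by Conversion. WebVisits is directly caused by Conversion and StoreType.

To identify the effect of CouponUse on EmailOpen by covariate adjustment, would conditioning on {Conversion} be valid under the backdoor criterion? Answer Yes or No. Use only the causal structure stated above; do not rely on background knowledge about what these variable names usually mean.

Backdoor paths from CouponUse to EmailOpen (paths whose first edge points into CouponUse):
  P1: CouponUse <- Conversion -> StoreType -> EmailOpen
  P2: CouponUse <- Conversion -> WebVisits <- StoreType -> EmailOpen
Condition 1 (no descendant of CouponUse in the set): holds — descendants of CouponUse are {EmailOpen, StoreType, WebVisits}; none are in {Conversion}.
Condition 2 (every backdoor path blocked by {Conversion}):
  P1: blocked at fork node Conversion ∈ conditioning set.
  P2: blocked at fork node Conversion ∈ conditioning set.
{Conversion} satisfies the backdoor criterion.

Yes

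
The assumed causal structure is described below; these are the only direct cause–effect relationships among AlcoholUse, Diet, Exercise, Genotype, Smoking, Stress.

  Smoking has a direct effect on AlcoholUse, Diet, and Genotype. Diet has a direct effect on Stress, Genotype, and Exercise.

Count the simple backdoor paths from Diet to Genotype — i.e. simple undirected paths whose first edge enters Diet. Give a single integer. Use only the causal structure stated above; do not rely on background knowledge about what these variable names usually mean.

A backdoor path from Diet to Genotype is any simple undirected path whose first edge points into Diet (i.e. leaves Diet via a parent).
Parents of Diet: {Smoking}.
Enumerating:
  P1: Diet <- Smoking -> Genotype
That exhausts the simple backdoor paths. Count: 1.

1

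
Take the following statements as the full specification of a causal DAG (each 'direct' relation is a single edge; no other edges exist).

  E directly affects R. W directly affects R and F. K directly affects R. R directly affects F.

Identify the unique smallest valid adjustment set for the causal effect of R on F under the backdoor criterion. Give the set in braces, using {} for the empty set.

{W}

Variables eligible for adjustment (non-descendants of R, excluding R and F): {E, K, W}.
Backdoor paths from R to F:
  P1: R <- W -> F
The empty set is not sufficient: P1 (R <- W -> F) has no collider blocking it and no conditioned non-collider, so it is open.
Try {W}:
  P1: blocked at fork node W ∈ conditioning set.
{W} contains no descendant of R and blocks every backdoor path.
No other singleton works — e.g. {E} leaves P1 open — so {W} is the unique smallest valid adjustment set.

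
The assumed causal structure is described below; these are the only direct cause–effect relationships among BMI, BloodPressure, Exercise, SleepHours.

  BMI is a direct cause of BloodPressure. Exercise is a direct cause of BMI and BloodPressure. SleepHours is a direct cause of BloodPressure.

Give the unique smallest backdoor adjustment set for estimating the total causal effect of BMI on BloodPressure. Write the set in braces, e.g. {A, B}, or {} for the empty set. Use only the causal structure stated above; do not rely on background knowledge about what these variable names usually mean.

Variables eligible for adjustment (non-descendants of BMI, excluding BMI and BloodPressure): {Exercise, SleepHours}.
Backdoor paths from BMI to BloodPressure:
  P1: BMI <- Exercise -> BloodPressure
The empty set is not sufficient: P1 (BMI <- Exercise -> BloodPressure) has no collider blocking it and no conditioned non-collider, so it is open.
Try {Exercise}:
  P1: blocked at fork node Exercise ∈ conditioning set.
{Exercise} contains no descendant of BMI and blocks every backdoor path.
No other singleton works — e.g. {SleepHours} leaves P1 open — so {Exercise} is the unique smallest valid adjustment set.

{Exercise}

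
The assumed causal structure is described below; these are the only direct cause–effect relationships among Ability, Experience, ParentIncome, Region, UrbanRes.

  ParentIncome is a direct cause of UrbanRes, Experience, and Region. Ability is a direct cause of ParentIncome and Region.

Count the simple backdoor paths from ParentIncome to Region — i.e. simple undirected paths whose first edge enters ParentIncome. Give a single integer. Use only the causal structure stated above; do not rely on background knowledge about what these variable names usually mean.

1

A backdoor path from ParentIncome to Region is any simple undirected path whose first edge points into ParentIncome (i.e. leaves ParentIncome via a parent).
Parents of ParentIncome: {Ability}.
Enumerating:
  P1: ParentIncome <- Ability -> Region
That exhausts the simple backdoor paths. Count: 1.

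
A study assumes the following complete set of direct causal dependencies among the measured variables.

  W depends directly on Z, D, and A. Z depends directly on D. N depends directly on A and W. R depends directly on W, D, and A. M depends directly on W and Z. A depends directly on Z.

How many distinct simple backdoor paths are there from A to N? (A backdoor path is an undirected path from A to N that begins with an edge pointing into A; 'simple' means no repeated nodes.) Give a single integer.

A backdoor path from A to N is any simple undirected path whose first edge points into A (i.e. leaves A via a parent).
Parents of A: {Z}.
Enumerating:
  P1: A <- Z <- D -> W -> N
  P2: A <- Z <- D -> R <- W -> N
  P3: A <- Z -> W -> N
  P4: A <- Z -> M <- W -> N
That exhausts the simple backdoor paths. Count: 4.

4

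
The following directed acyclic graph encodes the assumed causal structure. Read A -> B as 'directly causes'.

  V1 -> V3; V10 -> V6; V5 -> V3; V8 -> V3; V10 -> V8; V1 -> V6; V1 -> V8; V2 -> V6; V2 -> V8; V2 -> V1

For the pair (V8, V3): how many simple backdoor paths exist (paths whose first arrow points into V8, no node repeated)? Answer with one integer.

A backdoor path from V8 to V3 is any simple undirected path whose first edge points into V8 (i.e. leaves V8 via a parent).
Parents of V8: {V1, V10, V2}.
Enumerating:
  P1: V8 <- V2 -> V1 -> V3
  P2: V8 <- V2 -> V6 <- V1 -> V3
  P3: V8 <- V1 -> V3
  P4: V8 <- V10 -> V6 <- V2 -> V1 -> V3
  P5: V8 <- V10 -> V6 <- V1 -> V3
That exhausts the simple backdoor paths. Count: 5.

5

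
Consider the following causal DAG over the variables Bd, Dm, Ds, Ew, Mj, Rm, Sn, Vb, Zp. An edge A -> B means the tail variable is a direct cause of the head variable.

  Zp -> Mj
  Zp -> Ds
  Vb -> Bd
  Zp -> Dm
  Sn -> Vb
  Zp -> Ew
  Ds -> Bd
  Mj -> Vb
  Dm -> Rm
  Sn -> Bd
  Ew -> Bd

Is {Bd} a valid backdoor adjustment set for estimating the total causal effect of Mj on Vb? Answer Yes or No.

Backdoor paths from Mj to Vb (paths whose first edge points into Mj):
  P1: Mj <- Zp -> Ds -> Bd <- Sn -> Vb
  P2: Mj <- Zp -> Ds -> Bd <- Vb
  P3: Mj <- Zp -> Ew -> Bd <- Sn -> Vb
  P4: Mj <- Zp -> Ew -> Bd <- Vb
Condition 1 (no descendant of Mj in the set): FAILS — Bd is a descendant of Mj.
Condition 2 (every backdoor path blocked by {Bd}):
  P1: open — collider(s) Bd are conditioned on (or have a conditioned descendant) and no non-collider on the path is in the set.
  P2: open — collider(s) Bd are conditioned on (or have a conditioned descendant) and no non-collider on the path is in the set.
  P3: open — collider(s) Bd are conditioned on (or have a conditioned descendant) and no non-collider on the path is in the set.
  P4: open — collider(s) Bd are conditioned on (or have a conditioned descendant) and no non-collider on the path is in the set.
{Bd} does not satisfy the backdoor criterion.

No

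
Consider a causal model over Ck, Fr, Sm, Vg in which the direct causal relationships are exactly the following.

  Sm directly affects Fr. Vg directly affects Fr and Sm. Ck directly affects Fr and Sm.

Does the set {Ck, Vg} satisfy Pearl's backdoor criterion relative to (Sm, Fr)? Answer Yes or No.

Backdoor paths from Sm to Fr (paths whose first edge points into Sm):
  P1: Sm <- Ck -> Fr
  P2: Sm <- Vg -> Fr
Condition 1 (no descendant of Sm in the set): holds — descendants of Sm are {Fr}; none are in {Ck, Vg}.
Condition 2 (every backdoor path blocked by {Ck, Vg}):
  P1: blocked at fork node Ck ∈ conditioning set.
  P2: blocked at fork node Vg ∈ conditioning set.
{Ck, Vg} satisfies the backdoor criterion.

Yes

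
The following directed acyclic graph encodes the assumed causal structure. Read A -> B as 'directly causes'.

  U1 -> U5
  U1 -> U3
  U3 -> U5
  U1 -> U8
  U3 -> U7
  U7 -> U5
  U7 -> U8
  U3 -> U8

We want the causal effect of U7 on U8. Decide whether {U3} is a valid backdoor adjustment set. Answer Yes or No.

Backdoor paths from U7 to U8 (paths whose first edge points into U7):
  P1: U7 <- U3 <- U1 -> U8
  P2: U7 <- U3 -> U8
  P3: U7 <- U3 -> U5 <- U1 -> U8
Condition 1 (no descendant of U7 in the set): holds — descendants of U7 are {U5, U8}; none are in {U3}.
Condition 2 (every backdoor path blocked by {U3}):
  P1: blocked at chain node U3 ∈ conditioning set.
  P2: blocked at fork node U3 ∈ conditioning set.
  P3: blocked at fork node U3 ∈ conditioning set.
{U3} satisfies the backdoor criterion.

Yes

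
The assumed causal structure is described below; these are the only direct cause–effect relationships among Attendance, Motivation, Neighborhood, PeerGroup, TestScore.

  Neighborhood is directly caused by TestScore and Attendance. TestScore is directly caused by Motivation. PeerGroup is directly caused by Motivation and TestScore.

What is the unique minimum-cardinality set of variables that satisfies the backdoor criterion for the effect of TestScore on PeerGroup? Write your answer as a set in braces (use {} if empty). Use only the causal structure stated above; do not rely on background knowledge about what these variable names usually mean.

Variables eligible for adjustment (non-descendants of TestScore, excluding TestScore and PeerGroup): {Attendance, Motivation}.
Backdoor paths from TestScore to PeerGroup:
  P1: TestScore <- Motivation -> PeerGroup
The empty set is not sufficient: P1 (TestScore <- Motivation -> PeerGroup) has no collider blocking it and no conditioned non-collider, so it is open.
Try {Motivation}:
  P1: blocked at fork node Motivation ∈ conditioning set.
{Motivation} contains no descendant of TestScore and blocks every backdoor path.
No other singleton works — e.g. {Attendance} leaves P1 open — so {Motivation} is the unique smallest valid adjustment set.

{Motivation}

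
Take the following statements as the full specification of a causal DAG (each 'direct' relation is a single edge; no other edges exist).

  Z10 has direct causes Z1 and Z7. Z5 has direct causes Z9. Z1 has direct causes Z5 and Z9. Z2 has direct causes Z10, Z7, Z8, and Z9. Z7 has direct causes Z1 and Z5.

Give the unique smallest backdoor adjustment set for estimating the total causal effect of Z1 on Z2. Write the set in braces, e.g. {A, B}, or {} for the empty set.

Variables eligible for adjustment (non-descendants of Z1, excluding Z1 and Z2): {Z5, Z8, Z9}.
Backdoor paths from Z1 to Z2:
  P1: Z1 <- Z9 -> Z5 -> Z7 -> Z10 -> Z2
  P2: Z1 <- Z9 -> Z5 -> Z7 -> Z2
  P3: Z1 <- Z9 -> Z2
  P4: Z1 <- Z5 <- Z9 -> Z2
  P5: Z1 <- Z5 -> Z7 -> Z10 -> Z2
  P6: Z1 <- Z5 -> Z7 -> Z2
The empty set is not sufficient: P1 (Z1 <- Z9 -> Z5 -> Z7 -> Z10 -> Z2) has no collider blocking it and no conditioned non-collider, so it is open.
Try {Z5, Z9}:
  P1: blocked at fork node Z9 ∈ conditioning set.
  P2: blocked at fork node Z9 ∈ conditioning set.
  P3: blocked at fork node Z9 ∈ conditioning set.
  P4: blocked at chain node Z5 ∈ conditioning set.
  P5: blocked at fork node Z5 ∈ conditioning set.
  P6: blocked at fork node Z5 ∈ conditioning set.
{Z5, Z9} contains no descendant of Z1 and blocks every backdoor path.
Every element of {Z5, Z9} is needed (dropping Z5 leaves P5 open; dropping Z9 leaves P3 open), so no proper subset is valid.
Among all size-2 subsets of the eligible variables, only {Z5, Z9} blocks every backdoor path, so it is the unique smallest valid adjustment set.

{Z5, Z9}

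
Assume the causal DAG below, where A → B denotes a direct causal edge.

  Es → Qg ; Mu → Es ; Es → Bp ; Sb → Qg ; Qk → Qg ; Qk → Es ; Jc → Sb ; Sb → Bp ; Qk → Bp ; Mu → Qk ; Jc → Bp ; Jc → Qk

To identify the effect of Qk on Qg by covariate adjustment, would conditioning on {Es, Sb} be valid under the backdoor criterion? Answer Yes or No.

Backdoor paths from Qk to Qg (paths whose first edge points into Qk):
  P1: Qk <- Jc -> Sb -> Bp <- Es -> Qg
  P2: Qk <- Jc -> Sb -> Qg
  P3: Qk <- Jc -> Bp <- Sb -> Qg
  P4: Qk <- Jc -> Bp <- Es -> Qg
  P5: Qk <- Mu -> Es -> Bp <- Jc -> Sb -> Qg
  P6: Qk <- Mu -> Es -> Bp <- Sb -> Qg
  P7: Qk <- Mu -> Es -> Qg
Condition 1 (no descendant of Qk in the set): FAILS — Es is a descendant of Qk.
Condition 2 (every backdoor path blocked by {Es, Sb}):
  P1: blocked at chain node Sb ∈ conditioning set.
  P2: blocked at chain node Sb ∈ conditioning set.
  P3: blocked at collider Bp (neither it nor any descendant is in the conditioning set).
  P4: blocked at collider Bp (neither it nor any descendant is in the conditioning set).
  P5: blocked at chain node Es ∈ conditioning set.
  P6: blocked at chain node Es ∈ conditioning set.
  P7: blocked at chain node Es ∈ conditioning set.
{Es, Sb} does not satisfy the backdoor criterion.

No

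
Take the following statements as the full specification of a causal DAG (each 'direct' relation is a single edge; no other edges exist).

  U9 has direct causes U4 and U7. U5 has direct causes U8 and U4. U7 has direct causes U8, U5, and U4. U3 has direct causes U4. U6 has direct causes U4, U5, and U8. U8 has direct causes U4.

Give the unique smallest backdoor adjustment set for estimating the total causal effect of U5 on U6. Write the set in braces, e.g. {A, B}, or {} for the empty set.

{U4, U8}

Variables eligible for adjustment (non-descendants of U5, excluding U5 and U6): {U3, U4, U8}.
Backdoor paths from U5 to U6:
  P1: U5 <- U4 -> U8 -> U6
  P2: U5 <- U4 -> U6
  P3: U5 <- U4 -> U7 <- U8 -> U6
  P4: U5 <- U4 -> U9 <- U7 <- U8 -> U6
  P5: U5 <- U8 <- U4 -> U6
  P6: U5 <- U8 -> U6
  P7: U5 <- U8 -> U7 <- U4 -> U6
  P8: U5 <- U8 -> U7 -> U9 <- U4 -> U6
The empty set is not sufficient: P1 (U5 <- U4 -> U8 -> U6) has no collider blocking it and no conditioned non-collider, so it is open.
Try {U4, U8}:
  P1: blocked at fork node U4 ∈ conditioning set.
  P2: blocked at fork node U4 ∈ conditioning set.
  P3: blocked at fork node U4 ∈ conditioning set.
  P4: blocked at fork node U4 ∈ conditioning set.
  P5: blocked at chain node U8 ∈ conditioning set.
  P6: blocked at fork node U8 ∈ conditioning set.
  P7: blocked at fork node U8 ∈ conditioning set.
  P8: blocked at fork node U8 ∈ conditioning set.
{U4, U8} contains no descendant of U5 and blocks every backdoor path.
Every element of {U4, U8} is needed (dropping U4 leaves P2 open; dropping U8 leaves P6 open), so no proper subset is valid.
Among all size-2 subsets of the eligible variables, only {U4, U8} blocks every backdoor path, so it is the unique smallest valid adjustment set.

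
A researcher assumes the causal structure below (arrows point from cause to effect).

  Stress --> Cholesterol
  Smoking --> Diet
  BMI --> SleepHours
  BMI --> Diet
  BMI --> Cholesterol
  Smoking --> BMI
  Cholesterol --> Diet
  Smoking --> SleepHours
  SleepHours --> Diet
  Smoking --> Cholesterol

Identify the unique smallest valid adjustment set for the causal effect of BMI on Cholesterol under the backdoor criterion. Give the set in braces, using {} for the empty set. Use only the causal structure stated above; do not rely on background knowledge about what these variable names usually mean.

Variables eligible for adjustment (non-descendants of BMI, excluding BMI and Cholesterol): {Smoking, Stress}.
Backdoor paths from BMI to Cholesterol:
  P1: BMI <- Smoking -> SleepHours -> Diet <- Cholesterol
  P2: BMI <- Smoking -> Cholesterol
  P3: BMI <- Smoking -> Diet <- Cholesterol
The empty set is not sufficient: P2 (BMI <- Smoking -> Cholesterol) has no collider blocking it and no conditioned non-collider, so it is open.
Try {Smoking}:
  P1: blocked at fork node Smoking ∈ conditioning set.
  P2: blocked at fork node Smoking ∈ conditioning set.
  P3: blocked at fork node Smoking ∈ conditioning set.
{Smoking} contains no descendant of BMI and blocks every backdoor path.
No other singleton works — e.g. {Stress} leaves P2 open — so {Smoking} is the unique smallest valid adjustment set.

{Smoking}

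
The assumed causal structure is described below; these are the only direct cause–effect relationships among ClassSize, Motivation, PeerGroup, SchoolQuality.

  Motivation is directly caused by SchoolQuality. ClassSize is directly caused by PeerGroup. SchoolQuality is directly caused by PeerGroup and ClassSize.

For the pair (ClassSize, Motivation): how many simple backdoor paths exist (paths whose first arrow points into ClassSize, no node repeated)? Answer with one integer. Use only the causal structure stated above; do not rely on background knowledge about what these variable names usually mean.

1

A backdoor path from ClassSize to Motivation is any simple undirected path whose first edge points into ClassSize (i.e. leaves ClassSize via a parent).
Parents of ClassSize: {PeerGroup}.
Enumerating:
  P1: ClassSize <- PeerGroup -> SchoolQuality -> Motivation
That exhausts the simple backdoor paths. Count: 1.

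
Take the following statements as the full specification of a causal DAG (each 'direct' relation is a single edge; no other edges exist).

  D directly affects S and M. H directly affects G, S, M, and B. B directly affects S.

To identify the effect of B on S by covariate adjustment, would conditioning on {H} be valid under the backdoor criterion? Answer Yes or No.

Backdoor paths from B to S (paths whose first edge points into B):
  P1: B <- H -> M <- D -> S
  P2: B <- H -> S
Condition 1 (no descendant of B in the set): holds — descendants of B are {S}; none are in {H}.
Condition 2 (every backdoor path blocked by {H}):
  P1: blocked at fork node H ∈ conditioning set.
  P2: blocked at fork node H ∈ conditioning set.
{H} satisfies the backdoor criterion.

Yes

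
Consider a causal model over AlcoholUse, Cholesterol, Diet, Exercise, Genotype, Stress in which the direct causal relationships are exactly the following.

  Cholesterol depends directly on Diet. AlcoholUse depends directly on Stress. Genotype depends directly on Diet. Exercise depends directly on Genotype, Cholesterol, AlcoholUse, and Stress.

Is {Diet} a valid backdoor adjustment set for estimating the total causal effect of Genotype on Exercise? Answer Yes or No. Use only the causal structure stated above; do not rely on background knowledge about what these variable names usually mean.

Backdoor paths from Genotype to Exercise (paths whose first edge points into Genotype):
  P1: Genotype <- Diet -> Cholesterol -> Exercise
Condition 1 (no descendant of Genotype in the set): holds — descendants of Genotype are {Exercise}; none are in {Diet}.
Condition 2 (every backdoor path blocked by {Diet}):
  P1: blocked at fork node Diet ∈ conditioning set.
{Diet} satisfies the backdoor criterion.

Yes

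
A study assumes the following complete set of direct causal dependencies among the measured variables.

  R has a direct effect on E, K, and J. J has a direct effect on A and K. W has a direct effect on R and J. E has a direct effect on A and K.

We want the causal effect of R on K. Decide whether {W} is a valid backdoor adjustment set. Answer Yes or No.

Yes

Backdoor paths from R to K (paths whose first edge points into R):
  P1: R <- W -> J -> A <- E -> K
  P2: R <- W -> J -> K
Condition 1 (no descendant of R in the set): holds — descendants of R are {A, E, J, K}; none are in {W}.
Condition 2 (every backdoor path blocked by {W}):
  P1: blocked at fork node W ∈ conditioning set.
  P2: blocked at fork node W ∈ conditioning set.
{W} satisfies the backdoor criterion.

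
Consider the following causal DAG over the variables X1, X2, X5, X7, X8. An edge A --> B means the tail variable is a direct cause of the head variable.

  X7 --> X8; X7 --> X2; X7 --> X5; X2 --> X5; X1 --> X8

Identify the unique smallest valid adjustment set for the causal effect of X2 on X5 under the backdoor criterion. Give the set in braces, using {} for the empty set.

Variables eligible for adjustment (non-descendants of X2, excluding X2 and X5): {X1, X7, X8}.
Backdoor paths from X2 to X5:
  P1: X2 <- X7 -> X5
The empty set is not sufficient: P1 (X2 <- X7 -> X5) has no collider blocking it and no conditioned non-collider, so it is open.
Try {X7}:
  P1: blocked at fork node X7 ∈ conditioning set.
{X7} contains no descendant of X2 and blocks every backdoor path.
No other singleton works — e.g. {X1} leaves P1 open — so {X7} is the unique smallest valid adjustment set.

{X7}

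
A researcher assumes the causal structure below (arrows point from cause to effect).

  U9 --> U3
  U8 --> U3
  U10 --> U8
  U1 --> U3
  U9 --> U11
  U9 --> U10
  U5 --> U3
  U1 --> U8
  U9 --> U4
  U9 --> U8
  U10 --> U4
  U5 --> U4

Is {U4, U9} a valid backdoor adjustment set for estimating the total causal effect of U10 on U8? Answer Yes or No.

No

Backdoor paths from U10 to U8 (paths whose first edge points into U10):
  P1: U10 <- U9 -> U4 <- U5 -> U3 <- U1 -> U8
  P2: U10 <- U9 -> U4 <- U5 -> U3 <- U8
  P3: U10 <- U9 -> U8
  P4: U10 <- U9 -> U3 <- U1 -> U8
  P5: U10 <- U9 -> U3 <- U8
Condition 1 (no descendant of U10 in the set): FAILS — U4 is a descendant of U10.
Condition 2 (every backdoor path blocked by {U4, U9}):
  P1: blocked at fork node U9 ∈ conditioning set.
  P2: blocked at fork node U9 ∈ conditioning set.
  P3: blocked at fork node U9 ∈ conditioning set.
  P4: blocked at fork node U9 ∈ conditioning set.
  P5: blocked at fork node U9 ∈ conditioning set.
{U4, U9} does not satisfy the backdoor criterion.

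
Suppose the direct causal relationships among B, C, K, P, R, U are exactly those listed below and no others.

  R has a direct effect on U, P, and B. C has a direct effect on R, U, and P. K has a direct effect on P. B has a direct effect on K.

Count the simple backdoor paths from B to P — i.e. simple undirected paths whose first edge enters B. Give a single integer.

3

A backdoor path from B to P is any simple undirected path whose first edge points into B (i.e. leaves B via a parent).
Parents of B: {R}.
Enumerating:
  P1: B <- R <- C -> P
  P2: B <- R -> U <- C -> P
  P3: B <- R -> P
That exhausts the simple backdoor paths. Count: 3.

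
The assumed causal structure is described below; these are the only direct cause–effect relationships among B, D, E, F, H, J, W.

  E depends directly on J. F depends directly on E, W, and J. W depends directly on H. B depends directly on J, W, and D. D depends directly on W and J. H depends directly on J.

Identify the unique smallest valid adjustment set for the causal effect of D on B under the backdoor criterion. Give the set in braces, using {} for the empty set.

Variables eligible for adjustment (non-descendants of D, excluding D and B): {E, F, H, J, W}.
Backdoor paths from D to B:
  P1: D <- J -> H -> W -> B
  P2: D <- J -> E -> F <- W -> B
  P3: D <- J -> F <- W -> B
  P4: D <- J -> B
  P5: D <- W <- H <- J -> B
  P6: D <- W -> F <- J -> B
  P7: D <- W -> F <- E <- J -> B
  P8: D <- W -> B
The empty set is not sufficient: P1 (D <- J -> H -> W -> B) has no collider blocking it and no conditioned non-collider, so it is open.
Try {J, W}:
  P1: blocked at fork node J ∈ conditioning set.
  P2: blocked at fork node J ∈ conditioning set.
  P3: blocked at fork node J ∈ conditioning set.
  P4: blocked at fork node J ∈ conditioning set.
  P5: blocked at chain node W ∈ conditioning set.
  P6: blocked at fork node W ∈ conditioning set.
  P7: blocked at fork node W ∈ conditioning set.
  P8: blocked at fork node W ∈ conditioning set.
{J, W} contains no descendant of D and blocks every backdoor path.
Every element of {J, W} is needed (dropping J leaves P4 open; dropping W leaves P8 open), so no proper subset is valid.
Among all size-2 subsets of the eligible variables, only {J, W} blocks every backdoor path, so it is the unique smallest valid adjustment set.

{J, W}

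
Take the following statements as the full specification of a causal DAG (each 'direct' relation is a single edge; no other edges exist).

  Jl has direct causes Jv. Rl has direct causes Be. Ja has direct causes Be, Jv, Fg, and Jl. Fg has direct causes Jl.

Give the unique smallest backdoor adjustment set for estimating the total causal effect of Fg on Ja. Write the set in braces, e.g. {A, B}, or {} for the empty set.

Variables eligible for adjustment (non-descendants of Fg, excluding Fg and Ja): {Be, Jl, Jv, Rl}.
Backdoor paths from Fg to Ja:
  P1: Fg <- Jl <- Jv -> Ja
  P2: Fg <- Jl -> Ja
The empty set is not sufficient: P1 (Fg <- Jl <- Jv -> Ja) has no collider blocking it and no conditioned non-collider, so it is open.
Try {Jl}:
  P1: blocked at chain node Jl ∈ conditioning set.
  P2: blocked at fork node Jl ∈ conditioning set.
{Jl} contains no descendant of Fg and blocks every backdoor path.
No other singleton works — e.g. {Jv} leaves P2 open — so {Jl} is the unique smallest valid adjustment set.

{Jl}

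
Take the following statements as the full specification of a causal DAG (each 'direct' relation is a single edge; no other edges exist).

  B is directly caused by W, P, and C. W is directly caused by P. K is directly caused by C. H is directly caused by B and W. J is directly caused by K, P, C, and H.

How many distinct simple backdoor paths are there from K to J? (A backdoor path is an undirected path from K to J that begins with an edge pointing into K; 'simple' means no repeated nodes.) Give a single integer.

A backdoor path from K to J is any simple undirected path whose first edge points into K (i.e. leaves K via a parent).
Parents of K: {C}.
Enumerating:
  P1: K <- C -> B <- P -> W -> H -> J
  P2: K <- C -> B <- P -> J
  P3: K <- C -> B <- W <- P -> J
  P4: K <- C -> B <- W -> H -> J
  P5: K <- C -> B -> H <- W <- P -> J
  P6: K <- C -> B -> H -> J
  P7: K <- C -> J
That exhausts the simple backdoor paths. Count: 7.

7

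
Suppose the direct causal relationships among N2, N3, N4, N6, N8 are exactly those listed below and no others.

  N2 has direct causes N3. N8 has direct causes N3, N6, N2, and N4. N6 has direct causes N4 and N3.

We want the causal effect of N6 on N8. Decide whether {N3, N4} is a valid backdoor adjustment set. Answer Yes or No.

Yes

Backdoor paths from N6 to N8 (paths whose first edge points into N6):
  P1: N6 <- N3 -> N2 -> N8
  P2: N6 <- N3 -> N8
  P3: N6 <- N4 -> N8
Condition 1 (no descendant of N6 in the set): holds — descendants of N6 are {N8}; none are in {N3, N4}.
Condition 2 (every backdoor path blocked by {N3, N4}):
  P1: blocked at fork node N3 ∈ conditioning set.
  P2: blocked at fork node N3 ∈ conditioning set.
  P3: blocked at fork node N4 ∈ conditioning set.
{N3, N4} satisfies the backdoor criterion.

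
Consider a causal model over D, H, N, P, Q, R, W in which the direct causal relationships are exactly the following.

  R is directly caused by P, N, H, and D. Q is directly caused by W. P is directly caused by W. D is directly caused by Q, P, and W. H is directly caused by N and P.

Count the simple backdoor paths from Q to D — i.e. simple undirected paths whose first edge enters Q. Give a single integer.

5

A backdoor path from Q to D is any simple undirected path whose first edge points into Q (i.e. leaves Q via a parent).
Parents of Q: {W}.
Enumerating:
  P1: Q <- W -> P -> D
  P2: Q <- W -> P -> H <- N -> R <- D
  P3: Q <- W -> P -> H -> R <- D
  P4: Q <- W -> P -> R <- D
  P5: Q <- W -> D
That exhausts the simple backdoor paths. Count: 5.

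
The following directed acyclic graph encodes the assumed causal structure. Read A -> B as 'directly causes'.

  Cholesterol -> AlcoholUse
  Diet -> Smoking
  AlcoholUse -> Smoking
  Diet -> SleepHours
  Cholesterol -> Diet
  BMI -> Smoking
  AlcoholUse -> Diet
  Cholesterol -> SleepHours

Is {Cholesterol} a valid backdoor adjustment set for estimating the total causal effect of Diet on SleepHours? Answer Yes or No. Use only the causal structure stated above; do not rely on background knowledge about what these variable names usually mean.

Backdoor paths from Diet to SleepHours (paths whose first edge points into Diet):
  P1: Diet <- Cholesterol -> SleepHours
  P2: Diet <- AlcoholUse <- Cholesterol -> SleepHours
Condition 1 (no descendant of Diet in the set): holds — descendants of Diet are {SleepHours, Smoking}; none are in {Cholesterol}.
Condition 2 (every backdoor path blocked by {Cholesterol}):
  P1: blocked at fork node Cholesterol ∈ conditioning set.
  P2: blocked at fork node Cholesterol ∈ conditioning set.
{Cholesterol} satisfies the backdoor criterion.

Yes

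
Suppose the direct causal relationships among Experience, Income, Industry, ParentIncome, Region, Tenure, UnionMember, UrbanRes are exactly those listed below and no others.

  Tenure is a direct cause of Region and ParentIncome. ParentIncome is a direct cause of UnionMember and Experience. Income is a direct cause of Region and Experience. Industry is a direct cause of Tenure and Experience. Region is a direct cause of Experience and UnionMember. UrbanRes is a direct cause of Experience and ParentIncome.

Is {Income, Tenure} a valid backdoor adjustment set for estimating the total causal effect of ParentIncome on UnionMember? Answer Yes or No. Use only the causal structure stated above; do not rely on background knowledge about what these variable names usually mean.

Yes

Backdoor paths from ParentIncome to UnionMember (paths whose first edge points into ParentIncome):
  P1: ParentIncome <- UrbanRes -> Experience <- Industry -> Tenure -> Region -> UnionMember
  P2: ParentIncome <- UrbanRes -> Experience <- Income -> Region -> UnionMember
  P3: ParentIncome <- UrbanRes -> Experience <- Region -> UnionMember
  P4: ParentIncome <- Tenure <- Industry -> Experience <- Income -> Region -> UnionMember
  P5: ParentIncome <- Tenure <- Industry -> Experience <- Region -> UnionMember
  P6: ParentIncome <- Tenure -> Region -> UnionMember
Condition 1 (no descendant of ParentIncome in the set): holds — descendants of ParentIncome are {Experience, UnionMember}; none are in {Income, Tenure}.
Condition 2 (every backdoor path blocked by {Income, Tenure}):
  P1: blocked at collider Experience (neither it nor any descendant is in the conditioning set).
  P2: blocked at collider Experience (neither it nor any descendant is in the conditioning set).
  P3: blocked at collider Experience (neither it nor any descendant is in the conditioning set).
  P4: blocked at chain node Tenure ∈ conditioning set.
  P5: blocked at chain node Tenure ∈ conditioning set.
  P6: blocked at fork node Tenure ∈ conditioning set.
{Income, Tenure} satisfies the backdoor criterion.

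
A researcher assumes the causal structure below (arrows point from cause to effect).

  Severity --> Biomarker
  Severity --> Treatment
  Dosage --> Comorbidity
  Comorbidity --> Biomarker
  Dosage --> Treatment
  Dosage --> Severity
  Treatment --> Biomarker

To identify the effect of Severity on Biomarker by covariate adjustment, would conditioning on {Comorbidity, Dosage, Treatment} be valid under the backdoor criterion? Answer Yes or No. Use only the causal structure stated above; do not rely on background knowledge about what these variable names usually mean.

Backdoor paths from Severity to Biomarker (paths whose first edge points into Severity):
  P1: Severity <- Dosage -> Comorbidity -> Biomarker
  P2: Severity <- Dosage -> Treatment -> Biomarker
Condition 1 (no descendant of Severity in the set): FAILS — Treatment is a descendant of Severity.
Condition 2 (every backdoor path blocked by {Comorbidity, Dosage, Treatment}):
  P1: blocked at fork node Dosage ∈ conditioning set.
  P2: blocked at fork node Dosage ∈ conditioning set.
{Comorbidity, Dosage, Treatment} does not satisfy the backdoor criterion.

No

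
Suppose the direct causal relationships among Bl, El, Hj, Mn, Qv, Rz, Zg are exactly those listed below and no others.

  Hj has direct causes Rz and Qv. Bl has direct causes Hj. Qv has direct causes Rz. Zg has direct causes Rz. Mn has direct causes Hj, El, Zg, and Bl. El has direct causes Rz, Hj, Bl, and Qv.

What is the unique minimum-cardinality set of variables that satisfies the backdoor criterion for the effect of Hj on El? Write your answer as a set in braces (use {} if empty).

{Qv, Rz}

Variables eligible for adjustment (non-descendants of Hj, excluding Hj and El): {Qv, Rz, Zg}.
Backdoor paths from Hj to El:
  P1: Hj <- Rz -> Zg -> Mn <- Bl -> El
  P2: Hj <- Rz -> Zg -> Mn <- El
  P3: Hj <- Rz -> Qv -> El
  P4: Hj <- Rz -> El
  P5: Hj <- Qv <- Rz -> Zg -> Mn <- Bl -> El
  P6: Hj <- Qv <- Rz -> Zg -> Mn <- El
  P7: Hj <- Qv <- Rz -> El
  P8: Hj <- Qv -> El
The empty set is not sufficient: P3 (Hj <- Rz -> Qv -> El) has no collider blocking it and no conditioned non-collider, so it is open.
Try {Qv, Rz}:
  P1: blocked at fork node Rz ∈ conditioning set.
  P2: blocked at fork node Rz ∈ conditioning set.
  P3: blocked at fork node Rz ∈ conditioning set.
  P4: blocked at fork node Rz ∈ conditioning set.
  P5: blocked at chain node Qv ∈ conditioning set.
  P6: blocked at chain node Qv ∈ conditioning set.
  P7: blocked at chain node Qv ∈ conditioning set.
  P8: blocked at fork node Qv ∈ conditioning set.
{Qv, Rz} contains no descendant of Hj and blocks every backdoor path.
Every element of {Qv, Rz} is needed (dropping Qv leaves P8 open; dropping Rz leaves P4 open), so no proper subset is valid.
Among all size-2 subsets of the eligible variables, only {Qv, Rz} blocks every backdoor path, so it is the unique smallest valid adjustment set.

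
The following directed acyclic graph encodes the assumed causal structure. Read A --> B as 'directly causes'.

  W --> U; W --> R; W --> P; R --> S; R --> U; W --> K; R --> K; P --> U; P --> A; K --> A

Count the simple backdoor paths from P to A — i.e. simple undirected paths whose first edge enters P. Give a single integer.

3

A backdoor path from P to A is any simple undirected path whose first edge points into P (i.e. leaves P via a parent).
Parents of P: {W}.
Enumerating:
  P1: P <- W -> R -> K -> A
  P2: P <- W -> K -> A
  P3: P <- W -> U <- R -> K -> A
That exhausts the simple backdoor paths. Count: 3.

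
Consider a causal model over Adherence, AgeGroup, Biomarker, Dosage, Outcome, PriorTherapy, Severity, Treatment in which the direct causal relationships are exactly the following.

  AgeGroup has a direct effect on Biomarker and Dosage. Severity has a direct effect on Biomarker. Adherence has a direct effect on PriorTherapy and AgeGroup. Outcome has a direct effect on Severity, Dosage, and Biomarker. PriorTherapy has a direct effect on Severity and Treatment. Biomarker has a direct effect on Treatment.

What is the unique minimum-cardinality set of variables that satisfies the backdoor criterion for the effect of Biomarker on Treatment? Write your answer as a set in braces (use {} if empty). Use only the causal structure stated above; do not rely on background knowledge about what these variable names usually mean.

Variables eligible for adjustment (non-descendants of Biomarker, excluding Biomarker and Treatment): {Adherence, AgeGroup, Dosage, Outcome, PriorTherapy, Severity}.
Backdoor paths from Biomarker to Treatment:
  P1: Biomarker <- AgeGroup <- Adherence -> PriorTherapy -> Treatment
  P2: Biomarker <- AgeGroup -> Dosage <- Outcome -> Severity <- PriorTherapy -> Treatment
  P3: Biomarker <- Outcome -> Dosage <- AgeGroup <- Adherence -> PriorTherapy -> Treatment
  P4: Biomarker <- Outcome -> Severity <- PriorTherapy -> Treatment
  P5: Biomarker <- Severity <- Outcome -> Dosage <- AgeGroup <- Adherence -> PriorTherapy -> Treatment
  P6: Biomarker <- Severity <- PriorTherapy -> Treatment
The empty set is not sufficient: P1 (Biomarker <- AgeGroup <- Adherence -> PriorTherapy -> Treatment) has no collider blocking it and no conditioned non-collider, so it is open.
Try {PriorTherapy}:
  P1: blocked at chain node PriorTherapy ∈ conditioning set.
  P2: blocked at collider Dosage (neither it nor any descendant is in the conditioning set).
  P3: blocked at collider Dosage (neither it nor any descendant is in the conditioning set).
  P4: blocked at collider Severity (neither it nor any descendant is in the conditioning set).
  P5: blocked at collider Dosage (neither it nor any descendant is in the conditioning set).
  P6: blocked at fork node PriorTherapy ∈ conditioning set.
{PriorTherapy} contains no descendant of Biomarker and blocks every backdoor path.
No other singleton works — e.g. {Adherence} leaves P6 open — so {PriorTherapy} is the unique smallest valid adjustment set.

{PriorTherapy}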